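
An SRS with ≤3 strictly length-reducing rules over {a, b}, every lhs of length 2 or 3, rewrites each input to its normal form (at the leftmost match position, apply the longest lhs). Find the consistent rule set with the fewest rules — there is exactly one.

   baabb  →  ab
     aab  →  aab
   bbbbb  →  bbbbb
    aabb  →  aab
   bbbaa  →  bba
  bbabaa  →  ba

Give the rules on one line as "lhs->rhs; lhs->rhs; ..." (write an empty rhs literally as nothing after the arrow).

  | baabb => abb => ab
  | aab
  | bbbbb
  | aabb => aab

abb->ab; baa->a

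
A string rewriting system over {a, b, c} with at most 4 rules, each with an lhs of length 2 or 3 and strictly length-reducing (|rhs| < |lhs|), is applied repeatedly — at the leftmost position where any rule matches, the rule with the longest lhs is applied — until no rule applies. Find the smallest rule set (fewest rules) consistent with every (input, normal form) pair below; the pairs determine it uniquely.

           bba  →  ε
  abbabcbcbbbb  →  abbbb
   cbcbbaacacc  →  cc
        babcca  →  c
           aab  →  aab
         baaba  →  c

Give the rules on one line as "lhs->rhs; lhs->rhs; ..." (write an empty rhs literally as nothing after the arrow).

ba->c; bc->; ca->

  | bba => bc => ε
  | abbabcbcbbbb => abcbcbcbbbb => abcbcbbbb => abcbbbb => abbbb
  | cbcbbaacacc => cbbaacacc => cbcacacc => cacacc => cacc => cc
  | babcca => cbcca => cca => c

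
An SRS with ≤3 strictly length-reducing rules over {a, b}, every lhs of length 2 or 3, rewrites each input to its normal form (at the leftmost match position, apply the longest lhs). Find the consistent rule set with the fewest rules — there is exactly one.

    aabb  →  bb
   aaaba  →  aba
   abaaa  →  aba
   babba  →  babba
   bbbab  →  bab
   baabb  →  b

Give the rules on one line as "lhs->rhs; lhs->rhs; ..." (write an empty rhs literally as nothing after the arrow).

  | aabb => bb
  | aaaba => aba
  | abaaa => aba
  | babba

aa->; bbb->b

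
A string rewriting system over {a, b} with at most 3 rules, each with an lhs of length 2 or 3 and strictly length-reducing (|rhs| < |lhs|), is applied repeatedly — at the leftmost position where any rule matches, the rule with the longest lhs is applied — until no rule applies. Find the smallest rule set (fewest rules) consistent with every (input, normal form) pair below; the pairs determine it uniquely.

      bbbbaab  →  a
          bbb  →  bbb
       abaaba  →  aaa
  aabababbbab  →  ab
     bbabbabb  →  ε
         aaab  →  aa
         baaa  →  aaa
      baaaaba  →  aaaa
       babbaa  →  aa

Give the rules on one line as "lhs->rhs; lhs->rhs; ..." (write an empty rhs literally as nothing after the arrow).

aab->a; abb->; ba->a

  | bbbbaab => bbbaab => bbaab => baab => aab => a
  | bbb
  | abaaba => aaaba => aaa
  | aabababbbab => aababbbab => aabbbab => abbab => ab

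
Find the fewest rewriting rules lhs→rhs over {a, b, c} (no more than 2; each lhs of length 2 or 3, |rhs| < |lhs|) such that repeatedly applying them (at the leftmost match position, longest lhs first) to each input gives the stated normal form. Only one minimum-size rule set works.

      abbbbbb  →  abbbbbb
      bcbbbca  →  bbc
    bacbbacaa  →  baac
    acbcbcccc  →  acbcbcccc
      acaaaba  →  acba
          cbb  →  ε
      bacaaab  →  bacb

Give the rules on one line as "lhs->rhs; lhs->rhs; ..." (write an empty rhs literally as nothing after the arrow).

ca->c; cbb->

  | abbbbbb
  | bcbbbca => bbca => bbc
  | bacbbacaa => baacaa => baaca => baac
  | acbcbcccc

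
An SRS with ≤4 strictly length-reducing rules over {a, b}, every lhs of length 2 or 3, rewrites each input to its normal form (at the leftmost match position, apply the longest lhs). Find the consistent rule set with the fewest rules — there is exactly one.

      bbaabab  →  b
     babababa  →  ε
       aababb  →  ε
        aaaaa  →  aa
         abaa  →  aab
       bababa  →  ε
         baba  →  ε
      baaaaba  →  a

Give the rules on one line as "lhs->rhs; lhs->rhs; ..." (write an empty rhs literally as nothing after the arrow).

aaa->; ba->; baa->ab; bb->a

  | bbaabab => aaabab => bab => b
  | babababa => bababa => baba => ba => ε
  | aababb => aabb => aaa => ε
  | aaaaa => aa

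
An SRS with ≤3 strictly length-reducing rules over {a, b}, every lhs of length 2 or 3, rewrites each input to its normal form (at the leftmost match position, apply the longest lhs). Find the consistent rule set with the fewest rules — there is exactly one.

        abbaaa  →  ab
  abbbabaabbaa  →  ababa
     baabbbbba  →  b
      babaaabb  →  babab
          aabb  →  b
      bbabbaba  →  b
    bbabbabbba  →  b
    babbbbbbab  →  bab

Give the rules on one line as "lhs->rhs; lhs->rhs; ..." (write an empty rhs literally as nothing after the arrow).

  | abbaaa => abaa => ab
  | abbbabaabbaa => abbabaabbaa => abbaabbaa => ababbaa => ababa
  | baabbbbba => bbbbbba => bbbbba => bbbba => bbba => bba => b
  | babaaabb => bababb => babab

aa->; bb->b; bba->b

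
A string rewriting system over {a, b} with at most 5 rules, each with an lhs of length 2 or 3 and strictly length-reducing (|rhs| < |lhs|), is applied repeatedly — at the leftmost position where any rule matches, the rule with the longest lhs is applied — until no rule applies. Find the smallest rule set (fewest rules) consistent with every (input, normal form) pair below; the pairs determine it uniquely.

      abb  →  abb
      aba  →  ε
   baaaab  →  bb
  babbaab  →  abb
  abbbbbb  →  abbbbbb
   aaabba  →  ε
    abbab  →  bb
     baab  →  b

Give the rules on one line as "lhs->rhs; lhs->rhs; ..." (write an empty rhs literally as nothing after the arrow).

  | abb
  | aba => aa => ε
  | baaaab => aab => bb
  | babbaab => abbaab => abb

aa->; aab->bb; ba->a; baa->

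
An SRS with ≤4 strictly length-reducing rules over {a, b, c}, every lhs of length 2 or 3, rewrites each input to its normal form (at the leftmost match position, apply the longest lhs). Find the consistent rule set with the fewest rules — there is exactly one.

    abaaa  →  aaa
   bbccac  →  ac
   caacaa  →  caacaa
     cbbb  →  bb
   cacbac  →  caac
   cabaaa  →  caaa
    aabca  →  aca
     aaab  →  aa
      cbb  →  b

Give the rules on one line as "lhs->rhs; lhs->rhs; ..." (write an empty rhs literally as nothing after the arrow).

  | abaaa => aaa
  | bbccac => bcac => ac
  | caacaa
  | cbbb => bb

ab->; bc->; cb->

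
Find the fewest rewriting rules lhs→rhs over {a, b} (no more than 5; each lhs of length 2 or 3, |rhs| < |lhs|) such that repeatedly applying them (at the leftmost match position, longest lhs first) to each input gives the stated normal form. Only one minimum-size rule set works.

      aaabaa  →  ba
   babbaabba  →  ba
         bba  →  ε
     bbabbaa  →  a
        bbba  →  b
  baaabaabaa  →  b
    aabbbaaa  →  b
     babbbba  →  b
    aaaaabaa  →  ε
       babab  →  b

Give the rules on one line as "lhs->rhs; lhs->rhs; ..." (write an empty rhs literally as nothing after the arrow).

  | aaabaa => bbbaa => baba => ba
  | babbaabba => bbaabba => ababba => abba => ba
  | bba => ab => ε
  | bbabbaa => abbbaa => bbaa => aba => a

aa->; aaa->bb; ab->; bba->ab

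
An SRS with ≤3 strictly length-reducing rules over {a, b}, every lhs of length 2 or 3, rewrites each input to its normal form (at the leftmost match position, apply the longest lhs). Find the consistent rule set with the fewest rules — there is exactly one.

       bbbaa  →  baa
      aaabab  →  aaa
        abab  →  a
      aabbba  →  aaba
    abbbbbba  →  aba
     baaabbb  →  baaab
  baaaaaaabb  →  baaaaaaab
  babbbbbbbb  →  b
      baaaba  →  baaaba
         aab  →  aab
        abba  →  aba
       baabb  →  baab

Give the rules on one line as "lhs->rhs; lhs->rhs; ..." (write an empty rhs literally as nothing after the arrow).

bab->; bb->b

  | bbbaa => bbaa => baa
  | aaabab => aaa
  | abab => a
  | aabbba => aabba => aaba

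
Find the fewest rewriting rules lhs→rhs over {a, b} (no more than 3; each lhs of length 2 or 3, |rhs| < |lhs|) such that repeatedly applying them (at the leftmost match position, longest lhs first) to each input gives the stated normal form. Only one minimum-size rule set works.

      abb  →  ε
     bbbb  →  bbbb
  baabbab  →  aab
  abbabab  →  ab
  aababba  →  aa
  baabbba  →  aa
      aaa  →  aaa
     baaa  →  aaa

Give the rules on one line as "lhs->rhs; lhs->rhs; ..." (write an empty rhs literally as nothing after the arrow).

  | abb => ε
  | bbbb
  | baabbab => aabbab => aab
  | abbabab => abab => ab

abb->; ba->a; bab->b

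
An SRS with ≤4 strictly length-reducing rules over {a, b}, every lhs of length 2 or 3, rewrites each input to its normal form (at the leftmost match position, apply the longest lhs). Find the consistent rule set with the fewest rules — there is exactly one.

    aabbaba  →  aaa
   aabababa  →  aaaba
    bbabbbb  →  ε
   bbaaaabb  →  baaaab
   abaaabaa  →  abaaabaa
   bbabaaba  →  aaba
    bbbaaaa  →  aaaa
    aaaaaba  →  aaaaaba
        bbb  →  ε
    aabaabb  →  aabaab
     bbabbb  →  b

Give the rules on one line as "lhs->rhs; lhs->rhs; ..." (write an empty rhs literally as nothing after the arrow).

bab->; bb->b; bbb->

  | aabbaba => aababa => aaa
  | aabababa => aaaba
  | bbabbbb => babbbb => bbb => ε
  | bbaaaabb => baaaabb => baaaab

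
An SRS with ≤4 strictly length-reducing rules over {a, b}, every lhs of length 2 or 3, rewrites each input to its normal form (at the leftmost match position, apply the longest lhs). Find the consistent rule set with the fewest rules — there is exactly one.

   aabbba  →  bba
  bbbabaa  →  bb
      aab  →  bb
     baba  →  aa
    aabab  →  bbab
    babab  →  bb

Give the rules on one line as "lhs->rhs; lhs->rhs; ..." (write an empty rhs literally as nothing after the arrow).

  | aabbba => bbbba => aaba => bba
  | bbbabaa => aaabaa => abbaa => aba => bb
  | aab => bb
  | baba => bbb => aa

aab->bb; aba->bb; baa->a; bbb->aa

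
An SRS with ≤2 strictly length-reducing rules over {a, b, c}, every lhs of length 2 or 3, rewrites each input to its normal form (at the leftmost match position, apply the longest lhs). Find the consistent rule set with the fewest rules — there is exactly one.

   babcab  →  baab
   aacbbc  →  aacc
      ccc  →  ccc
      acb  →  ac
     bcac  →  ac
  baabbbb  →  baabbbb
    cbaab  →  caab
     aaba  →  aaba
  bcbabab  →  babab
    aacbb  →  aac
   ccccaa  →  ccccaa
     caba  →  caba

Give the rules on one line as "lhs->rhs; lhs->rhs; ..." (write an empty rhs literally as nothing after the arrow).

  | babcab => baab
  | aacbbc => aacbc => aacc
  | ccc
  | acb => ac

bc->; cb->c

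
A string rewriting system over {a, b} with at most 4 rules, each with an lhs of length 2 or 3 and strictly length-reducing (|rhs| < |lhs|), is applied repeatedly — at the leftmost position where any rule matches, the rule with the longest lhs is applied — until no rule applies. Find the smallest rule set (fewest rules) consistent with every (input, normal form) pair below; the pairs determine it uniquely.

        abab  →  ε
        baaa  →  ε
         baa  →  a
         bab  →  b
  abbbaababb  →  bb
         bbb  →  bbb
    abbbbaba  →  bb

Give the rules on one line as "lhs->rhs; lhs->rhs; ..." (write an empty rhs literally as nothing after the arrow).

aa->; ab->; ba->

  | abab => ab => ε
  | baaa => aa => ε
  | baa => a
  | bab => b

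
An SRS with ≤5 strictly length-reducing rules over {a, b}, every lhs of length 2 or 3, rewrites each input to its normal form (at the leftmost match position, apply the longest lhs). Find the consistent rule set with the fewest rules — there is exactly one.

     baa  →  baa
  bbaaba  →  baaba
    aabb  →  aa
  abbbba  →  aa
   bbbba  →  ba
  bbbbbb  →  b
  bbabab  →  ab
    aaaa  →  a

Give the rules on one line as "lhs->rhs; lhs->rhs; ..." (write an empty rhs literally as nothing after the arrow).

  | baa
  | bbaaba => baaba
  | aabb => aa
  | abbbba => abba => aa

aaa->; abb->a; bab->; bb->b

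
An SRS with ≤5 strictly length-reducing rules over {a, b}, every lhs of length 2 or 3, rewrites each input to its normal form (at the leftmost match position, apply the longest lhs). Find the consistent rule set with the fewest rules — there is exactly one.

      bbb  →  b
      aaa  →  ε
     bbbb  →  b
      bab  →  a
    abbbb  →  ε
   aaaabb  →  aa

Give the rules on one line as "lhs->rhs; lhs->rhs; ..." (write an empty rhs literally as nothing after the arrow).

  | bbb => bb => b
  | aaa => ε
  | bbbb => bbb => bb => b
  | bab => a

aaa->; abb->aa; bab->a; bb->b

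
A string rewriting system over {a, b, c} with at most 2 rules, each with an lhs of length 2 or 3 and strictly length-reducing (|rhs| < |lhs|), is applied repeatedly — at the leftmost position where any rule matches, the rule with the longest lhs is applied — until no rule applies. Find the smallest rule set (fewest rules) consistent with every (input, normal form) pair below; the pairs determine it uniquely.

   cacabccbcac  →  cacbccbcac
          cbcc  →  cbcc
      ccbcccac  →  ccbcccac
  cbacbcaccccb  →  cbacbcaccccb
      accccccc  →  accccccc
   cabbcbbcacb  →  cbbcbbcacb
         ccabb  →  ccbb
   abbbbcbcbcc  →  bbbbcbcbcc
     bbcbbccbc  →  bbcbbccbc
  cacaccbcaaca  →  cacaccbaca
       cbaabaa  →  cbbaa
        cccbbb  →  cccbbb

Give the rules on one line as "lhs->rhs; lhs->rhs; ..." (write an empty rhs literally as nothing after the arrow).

  | cacabccbcac => cacbccbcac
  | cbcc
  | ccbcccac
  | cbacbcaccccb

ab->b; caa->a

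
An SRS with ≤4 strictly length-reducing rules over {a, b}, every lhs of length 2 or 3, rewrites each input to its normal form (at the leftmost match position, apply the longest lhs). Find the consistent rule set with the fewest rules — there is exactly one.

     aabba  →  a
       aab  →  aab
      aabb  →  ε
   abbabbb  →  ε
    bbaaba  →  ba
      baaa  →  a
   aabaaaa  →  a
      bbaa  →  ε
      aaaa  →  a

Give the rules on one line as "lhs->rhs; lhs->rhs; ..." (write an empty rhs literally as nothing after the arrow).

  | aabba => aaaa => a
  | aab
  | aabb => aaa => ε
  | abbabbb => aaabbb => bbb => ε

aaa->; baa->; bb->a; bbb->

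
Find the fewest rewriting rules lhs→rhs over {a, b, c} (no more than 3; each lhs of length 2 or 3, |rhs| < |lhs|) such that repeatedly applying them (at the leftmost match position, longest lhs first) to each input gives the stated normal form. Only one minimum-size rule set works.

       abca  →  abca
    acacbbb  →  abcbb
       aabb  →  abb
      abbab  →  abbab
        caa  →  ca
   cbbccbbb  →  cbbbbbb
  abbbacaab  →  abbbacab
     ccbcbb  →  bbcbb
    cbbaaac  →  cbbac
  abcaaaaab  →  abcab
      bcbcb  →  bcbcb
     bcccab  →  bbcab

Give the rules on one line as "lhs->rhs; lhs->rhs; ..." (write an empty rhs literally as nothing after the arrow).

  | abca
  | acacbbb => acccbb => abcbb
  | aabb => abb
  | abbab

aa->a; acb->cc; cc->b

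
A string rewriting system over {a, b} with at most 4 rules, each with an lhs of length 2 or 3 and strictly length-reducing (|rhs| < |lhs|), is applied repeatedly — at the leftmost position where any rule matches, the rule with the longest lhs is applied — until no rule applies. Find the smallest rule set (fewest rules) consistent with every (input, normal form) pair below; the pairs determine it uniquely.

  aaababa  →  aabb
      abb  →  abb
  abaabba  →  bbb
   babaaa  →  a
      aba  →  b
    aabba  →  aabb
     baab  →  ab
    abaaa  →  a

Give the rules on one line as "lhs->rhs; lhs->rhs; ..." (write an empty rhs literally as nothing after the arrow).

  | aaababa => aabba => aabb
  | abb
  | abaabba => babba => bbba => bbb
  | babaaa => bbaaa => baa => a

aba->b; ba->b; baa->a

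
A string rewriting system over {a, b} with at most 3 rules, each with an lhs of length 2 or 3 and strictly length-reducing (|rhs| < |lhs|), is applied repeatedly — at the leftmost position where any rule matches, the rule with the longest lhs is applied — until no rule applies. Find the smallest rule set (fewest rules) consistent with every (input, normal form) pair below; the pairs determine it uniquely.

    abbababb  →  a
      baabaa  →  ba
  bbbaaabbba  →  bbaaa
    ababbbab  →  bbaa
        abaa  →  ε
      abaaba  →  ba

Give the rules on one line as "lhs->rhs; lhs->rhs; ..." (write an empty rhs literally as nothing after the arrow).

  | abbababb => bababb => aaabb => aab => a
  | baabaa => baaba => baab => ba
  | bbbaaabbba => bbbaabba => bbbaba => bbaaa
  | ababbbab => abbbbab => bbbab => bbaa

ab->; aba->ab; bab->aa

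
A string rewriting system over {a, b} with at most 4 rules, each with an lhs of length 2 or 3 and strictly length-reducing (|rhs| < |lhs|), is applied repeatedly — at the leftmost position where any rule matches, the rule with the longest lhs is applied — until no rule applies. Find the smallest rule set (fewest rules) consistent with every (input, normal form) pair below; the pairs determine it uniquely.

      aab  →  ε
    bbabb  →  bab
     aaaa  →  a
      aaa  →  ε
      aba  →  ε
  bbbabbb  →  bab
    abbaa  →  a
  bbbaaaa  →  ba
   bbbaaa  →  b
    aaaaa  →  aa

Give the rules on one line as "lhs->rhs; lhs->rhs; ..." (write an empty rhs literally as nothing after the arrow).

  | aab => ε
  | bbabb => babb => bab
  | aaaa => a
  | aaa => ε

aaa->; aab->; aba->; bb->b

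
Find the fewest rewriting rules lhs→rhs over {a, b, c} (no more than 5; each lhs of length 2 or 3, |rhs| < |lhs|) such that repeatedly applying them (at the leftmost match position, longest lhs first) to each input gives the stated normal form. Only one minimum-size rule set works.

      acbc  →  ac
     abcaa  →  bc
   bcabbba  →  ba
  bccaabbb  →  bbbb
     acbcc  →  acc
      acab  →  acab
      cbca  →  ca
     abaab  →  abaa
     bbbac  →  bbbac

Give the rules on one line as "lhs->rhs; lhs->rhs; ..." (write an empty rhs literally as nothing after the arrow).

aab->aa; abb->bc; caa->b; cb->

  | acbc => ac
  | abcaa => abb => bc
  | bcabbba => bcbcba => bcba => ba
  | bccaabbb => bcbbbb => bbbb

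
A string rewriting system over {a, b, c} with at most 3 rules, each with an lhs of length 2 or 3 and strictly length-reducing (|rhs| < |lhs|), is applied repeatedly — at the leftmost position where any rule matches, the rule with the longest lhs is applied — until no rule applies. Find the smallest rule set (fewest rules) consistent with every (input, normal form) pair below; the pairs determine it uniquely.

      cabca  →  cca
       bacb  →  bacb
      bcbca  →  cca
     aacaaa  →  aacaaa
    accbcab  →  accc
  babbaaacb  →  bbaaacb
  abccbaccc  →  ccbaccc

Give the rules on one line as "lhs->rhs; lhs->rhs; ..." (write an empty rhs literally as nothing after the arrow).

ab->; bc->c

  | cabca => cca
  | bacb
  | bcbca => cbca => cca
  | aacaaa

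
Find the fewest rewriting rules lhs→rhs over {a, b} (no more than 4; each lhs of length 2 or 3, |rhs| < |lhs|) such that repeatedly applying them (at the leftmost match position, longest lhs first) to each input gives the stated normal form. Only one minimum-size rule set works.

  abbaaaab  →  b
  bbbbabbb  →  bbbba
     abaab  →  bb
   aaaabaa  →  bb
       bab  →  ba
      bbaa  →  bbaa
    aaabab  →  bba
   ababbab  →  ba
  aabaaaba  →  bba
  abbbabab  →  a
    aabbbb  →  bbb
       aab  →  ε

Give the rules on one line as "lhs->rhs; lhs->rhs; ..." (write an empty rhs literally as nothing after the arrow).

  | abbaaaab => abaaaab => aaaaab => baab => b
  | bbbbabbb => bbbbabb => bbbbab => bbbba
  | abaab => aaab => bb
  | aaaabaa => babaa => baaa => bb

aaa->b; aab->; ab->a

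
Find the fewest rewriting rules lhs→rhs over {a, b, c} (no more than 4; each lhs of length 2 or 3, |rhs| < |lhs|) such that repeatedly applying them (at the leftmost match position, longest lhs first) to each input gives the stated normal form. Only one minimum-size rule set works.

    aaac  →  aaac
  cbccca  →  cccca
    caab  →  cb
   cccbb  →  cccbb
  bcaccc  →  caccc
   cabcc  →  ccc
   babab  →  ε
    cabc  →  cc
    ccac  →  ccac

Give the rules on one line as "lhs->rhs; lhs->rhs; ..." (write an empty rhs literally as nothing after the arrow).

  | aaac
  | cbccca => cccca
  | caab => cab => cb
  | cccbb

ab->b; bbb->; bc->c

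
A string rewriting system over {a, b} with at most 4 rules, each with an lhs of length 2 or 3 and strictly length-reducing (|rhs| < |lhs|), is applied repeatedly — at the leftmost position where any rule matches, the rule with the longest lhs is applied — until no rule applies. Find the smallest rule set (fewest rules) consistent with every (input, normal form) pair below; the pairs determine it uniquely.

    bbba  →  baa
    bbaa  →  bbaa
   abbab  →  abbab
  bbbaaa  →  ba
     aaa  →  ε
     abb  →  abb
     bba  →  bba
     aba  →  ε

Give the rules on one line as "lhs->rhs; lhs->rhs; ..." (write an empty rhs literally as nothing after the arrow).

  | bbba => baa
  | bbaa
  | abbab
  | bbbaaa => baaaa => ba

aaa->; aba->; bbb->ba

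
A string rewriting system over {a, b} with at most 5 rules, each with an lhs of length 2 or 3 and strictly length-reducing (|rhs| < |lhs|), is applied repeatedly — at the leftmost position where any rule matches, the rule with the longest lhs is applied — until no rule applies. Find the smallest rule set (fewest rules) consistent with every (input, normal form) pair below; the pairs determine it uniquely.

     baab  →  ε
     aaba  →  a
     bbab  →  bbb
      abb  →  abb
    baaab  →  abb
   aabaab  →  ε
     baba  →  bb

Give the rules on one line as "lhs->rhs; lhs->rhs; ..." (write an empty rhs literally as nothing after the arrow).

aaa->ab; aab->; ba->b; baa->aa

  | baab => aab => ε
  | aaba => a
  | bbab => bbb
  | abb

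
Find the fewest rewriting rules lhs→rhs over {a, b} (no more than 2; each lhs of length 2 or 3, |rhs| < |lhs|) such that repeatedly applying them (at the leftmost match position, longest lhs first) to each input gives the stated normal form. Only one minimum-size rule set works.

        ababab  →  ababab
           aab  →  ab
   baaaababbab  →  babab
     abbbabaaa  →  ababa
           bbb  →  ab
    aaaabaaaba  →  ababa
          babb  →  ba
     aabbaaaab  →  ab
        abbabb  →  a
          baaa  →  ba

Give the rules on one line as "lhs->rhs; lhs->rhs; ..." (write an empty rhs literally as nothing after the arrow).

  | ababab
  | aab => ab
  | baaaababbab => baaababbab => baababbab => bababbab => babaaab => babaab => babab
  | abbbabaaa => aababaaa => ababaaa => ababaa => ababa

aa->a; bb->a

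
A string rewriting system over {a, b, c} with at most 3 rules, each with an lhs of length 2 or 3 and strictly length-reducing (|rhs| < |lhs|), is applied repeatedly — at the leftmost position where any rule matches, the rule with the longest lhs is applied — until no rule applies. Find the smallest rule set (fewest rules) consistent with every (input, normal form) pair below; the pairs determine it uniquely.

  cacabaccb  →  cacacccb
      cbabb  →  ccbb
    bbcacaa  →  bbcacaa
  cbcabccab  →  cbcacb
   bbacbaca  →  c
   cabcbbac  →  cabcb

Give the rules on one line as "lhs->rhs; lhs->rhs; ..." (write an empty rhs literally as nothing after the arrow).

ba->c; bcc->b

  | cacabaccb => cacacccb
  | cbabb => ccbb
  | bbcacaa
  | cbcabccab => cbcabab => cbcacb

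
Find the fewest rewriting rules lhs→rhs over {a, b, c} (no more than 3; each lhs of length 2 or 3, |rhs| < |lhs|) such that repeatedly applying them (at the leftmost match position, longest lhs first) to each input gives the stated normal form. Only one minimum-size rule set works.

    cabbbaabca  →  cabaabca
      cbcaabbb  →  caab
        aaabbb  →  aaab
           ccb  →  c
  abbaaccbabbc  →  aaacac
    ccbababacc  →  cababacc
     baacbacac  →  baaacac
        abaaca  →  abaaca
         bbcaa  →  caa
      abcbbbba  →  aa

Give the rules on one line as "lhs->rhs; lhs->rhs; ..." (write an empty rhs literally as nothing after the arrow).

bb->; cb->

  | cabbbaabca => cabaabca
  | cbcaabbb => caabbb => caab
  | aaabbb => aaab
  | ccb => c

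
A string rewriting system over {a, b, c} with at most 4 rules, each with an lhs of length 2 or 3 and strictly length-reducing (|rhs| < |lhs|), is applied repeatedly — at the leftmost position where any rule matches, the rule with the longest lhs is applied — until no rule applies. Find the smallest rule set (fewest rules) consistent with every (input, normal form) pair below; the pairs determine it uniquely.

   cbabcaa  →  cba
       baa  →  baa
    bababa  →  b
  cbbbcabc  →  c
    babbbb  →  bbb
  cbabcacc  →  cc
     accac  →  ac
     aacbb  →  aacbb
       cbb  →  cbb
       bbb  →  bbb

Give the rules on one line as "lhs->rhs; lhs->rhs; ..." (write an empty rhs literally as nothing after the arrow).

  | cbabcaa => cbccaa => ccaa => cba
  | baa
  | bababa => bcaba => aba => ca => b
  | cbbbcabc => cbbabc => cbbcc => cbc => c

ab->c; bc->; ca->b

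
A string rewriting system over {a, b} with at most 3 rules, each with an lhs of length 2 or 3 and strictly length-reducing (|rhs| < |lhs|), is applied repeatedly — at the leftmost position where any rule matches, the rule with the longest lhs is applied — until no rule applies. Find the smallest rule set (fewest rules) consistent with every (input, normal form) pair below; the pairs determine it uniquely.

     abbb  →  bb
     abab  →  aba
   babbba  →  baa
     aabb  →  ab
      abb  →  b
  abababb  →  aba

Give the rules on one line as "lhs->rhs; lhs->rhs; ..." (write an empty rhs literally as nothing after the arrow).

abb->b; bab->ba

  | abbb => bb
  | abab => aba
  | babbba => babba => baba => baa
  | aabb => ab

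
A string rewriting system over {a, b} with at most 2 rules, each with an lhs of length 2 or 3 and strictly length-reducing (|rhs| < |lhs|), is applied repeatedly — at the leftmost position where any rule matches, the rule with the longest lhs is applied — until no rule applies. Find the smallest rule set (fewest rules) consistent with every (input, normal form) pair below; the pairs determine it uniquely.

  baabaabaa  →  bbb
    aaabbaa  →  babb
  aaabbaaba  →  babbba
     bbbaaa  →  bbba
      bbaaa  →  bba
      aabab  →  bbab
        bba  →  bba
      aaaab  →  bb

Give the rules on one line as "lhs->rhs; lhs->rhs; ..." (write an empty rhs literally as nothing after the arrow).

aa->b; baa->b

  | baabaabaa => bbaabaa => bbbaa => bbb
  | aaabbaa => babbaa => babb
  | aaabbaaba => babbaaba => babbba
  | bbbaaa => bbba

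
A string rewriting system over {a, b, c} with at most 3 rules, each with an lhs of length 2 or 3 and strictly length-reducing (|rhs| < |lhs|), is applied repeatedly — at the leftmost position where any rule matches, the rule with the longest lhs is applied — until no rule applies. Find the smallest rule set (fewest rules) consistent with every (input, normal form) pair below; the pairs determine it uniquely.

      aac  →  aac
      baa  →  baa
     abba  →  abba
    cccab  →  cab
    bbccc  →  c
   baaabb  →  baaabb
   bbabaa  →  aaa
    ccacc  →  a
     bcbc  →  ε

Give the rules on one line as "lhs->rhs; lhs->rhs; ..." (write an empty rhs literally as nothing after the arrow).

  | aac
  | baa
  | abba
  | cccab => cab

bab->ca; bc->; cc->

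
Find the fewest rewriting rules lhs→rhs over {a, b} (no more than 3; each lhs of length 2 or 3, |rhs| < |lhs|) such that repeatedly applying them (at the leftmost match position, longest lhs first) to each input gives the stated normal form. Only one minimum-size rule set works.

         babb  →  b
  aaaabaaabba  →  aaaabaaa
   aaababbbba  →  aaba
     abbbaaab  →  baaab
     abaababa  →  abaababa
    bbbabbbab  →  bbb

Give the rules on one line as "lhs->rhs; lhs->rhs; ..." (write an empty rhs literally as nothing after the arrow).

abb->; bba->

  | babb => b
  | aaaabaaabba => aaaabaaa
  | aaababbbba => aaabbba => aaba
  | abbbaaab => baaab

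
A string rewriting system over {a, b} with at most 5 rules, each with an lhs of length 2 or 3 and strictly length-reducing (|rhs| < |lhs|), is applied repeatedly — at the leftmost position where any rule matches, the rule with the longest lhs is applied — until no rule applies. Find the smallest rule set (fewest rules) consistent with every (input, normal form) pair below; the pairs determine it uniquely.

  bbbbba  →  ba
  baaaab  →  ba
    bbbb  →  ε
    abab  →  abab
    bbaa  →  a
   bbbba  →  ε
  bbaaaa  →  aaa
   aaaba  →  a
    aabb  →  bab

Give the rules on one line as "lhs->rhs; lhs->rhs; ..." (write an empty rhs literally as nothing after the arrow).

aab->ba; baa->; bb->; bba->

  | bbbbba => bbba => ba
  | baaaab => aab => ba
  | bbbb => bb => ε
  | abab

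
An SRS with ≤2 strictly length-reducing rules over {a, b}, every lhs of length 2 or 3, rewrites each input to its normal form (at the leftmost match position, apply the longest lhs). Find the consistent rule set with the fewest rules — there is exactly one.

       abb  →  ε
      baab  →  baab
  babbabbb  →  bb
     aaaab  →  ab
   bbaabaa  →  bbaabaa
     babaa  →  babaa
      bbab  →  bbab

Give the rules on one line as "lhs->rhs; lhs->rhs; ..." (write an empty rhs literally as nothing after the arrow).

  | abb => ε
  | baab
  | babbabbb => babbb => bb
  | aaaab => ab

aaa->; abb->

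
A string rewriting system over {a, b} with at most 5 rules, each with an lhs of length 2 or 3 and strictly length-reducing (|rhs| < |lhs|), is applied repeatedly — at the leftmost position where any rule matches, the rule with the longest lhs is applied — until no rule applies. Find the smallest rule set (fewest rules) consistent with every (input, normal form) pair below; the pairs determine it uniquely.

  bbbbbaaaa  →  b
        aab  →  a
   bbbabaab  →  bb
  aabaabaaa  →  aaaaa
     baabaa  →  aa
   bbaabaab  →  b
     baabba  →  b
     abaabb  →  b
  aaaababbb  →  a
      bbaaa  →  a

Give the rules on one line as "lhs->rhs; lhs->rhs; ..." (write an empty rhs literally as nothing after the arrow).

  | bbbbbaaaa => bbbbaaa => bbbaa => bba => b
  | aab => a
  | bbbabaab => bbbaab => bbab => bb
  | aabaabaaa => aaabaaa => aaaaa

aab->a; ab->b; aba->a; ba->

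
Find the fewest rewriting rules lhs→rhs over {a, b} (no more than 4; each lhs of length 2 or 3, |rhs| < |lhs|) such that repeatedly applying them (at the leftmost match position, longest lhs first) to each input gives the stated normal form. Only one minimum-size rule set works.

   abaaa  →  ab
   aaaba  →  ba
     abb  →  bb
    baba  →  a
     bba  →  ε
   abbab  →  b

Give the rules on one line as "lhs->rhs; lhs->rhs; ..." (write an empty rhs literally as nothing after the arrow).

aaa->; abb->bb; bab->; bba->

  | abaaa => ab
  | aaaba => ba
  | abb => bb
  | baba => a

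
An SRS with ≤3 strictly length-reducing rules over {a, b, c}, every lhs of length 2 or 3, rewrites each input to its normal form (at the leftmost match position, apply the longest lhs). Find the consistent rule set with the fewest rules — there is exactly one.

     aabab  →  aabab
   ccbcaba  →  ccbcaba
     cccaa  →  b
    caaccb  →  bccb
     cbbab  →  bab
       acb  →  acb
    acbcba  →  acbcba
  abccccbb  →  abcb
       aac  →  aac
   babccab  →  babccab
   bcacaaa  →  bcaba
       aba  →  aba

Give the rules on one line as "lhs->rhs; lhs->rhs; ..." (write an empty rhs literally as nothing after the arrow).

caa->b; cbb->b; ccc->c

  | aabab
  | ccbcaba
  | cccaa => caa => b
  | caaccb => bccb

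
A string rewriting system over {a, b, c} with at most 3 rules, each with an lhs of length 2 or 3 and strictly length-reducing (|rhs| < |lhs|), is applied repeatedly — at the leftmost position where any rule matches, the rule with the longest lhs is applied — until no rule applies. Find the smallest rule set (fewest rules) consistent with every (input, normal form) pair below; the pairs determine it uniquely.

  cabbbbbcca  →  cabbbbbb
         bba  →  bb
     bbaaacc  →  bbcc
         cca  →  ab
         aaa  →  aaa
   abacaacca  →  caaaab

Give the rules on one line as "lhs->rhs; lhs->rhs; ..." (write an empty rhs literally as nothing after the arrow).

abc->ca; ba->b; cca->ab

  | cabbbbbcca => cabbbbbab => cabbbbbb
  | bba => bb
  | bbaaacc => bbaacc => bbacc => bbcc
  | cca => ab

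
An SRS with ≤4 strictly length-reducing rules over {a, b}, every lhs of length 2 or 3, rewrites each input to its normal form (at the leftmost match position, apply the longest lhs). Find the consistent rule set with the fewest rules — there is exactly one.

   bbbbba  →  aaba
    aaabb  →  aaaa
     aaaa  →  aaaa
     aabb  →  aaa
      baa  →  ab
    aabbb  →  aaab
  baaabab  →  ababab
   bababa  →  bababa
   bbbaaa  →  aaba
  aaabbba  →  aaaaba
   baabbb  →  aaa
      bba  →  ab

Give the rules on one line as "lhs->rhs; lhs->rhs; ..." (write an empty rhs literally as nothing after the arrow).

  | bbbbba => abbba => aaba
  | aaabb => aaaa
  | aaaa
  | aabb => aaa

baa->ab; bb->a; bba->ab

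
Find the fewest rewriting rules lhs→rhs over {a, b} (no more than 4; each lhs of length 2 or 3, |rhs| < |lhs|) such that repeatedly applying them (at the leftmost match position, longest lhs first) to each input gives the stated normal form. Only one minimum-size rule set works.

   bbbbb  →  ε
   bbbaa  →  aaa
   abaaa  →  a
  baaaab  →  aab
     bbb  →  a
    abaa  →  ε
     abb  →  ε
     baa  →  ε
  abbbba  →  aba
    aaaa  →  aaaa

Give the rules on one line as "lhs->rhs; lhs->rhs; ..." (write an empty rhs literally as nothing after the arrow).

abb->bb; baa->bb; bb->; bbb->a

  | bbbbb => abb => bb => ε
  | bbbaa => aaa
  | abaaa => abba => bba => a
  | baaaab => bbaab => aab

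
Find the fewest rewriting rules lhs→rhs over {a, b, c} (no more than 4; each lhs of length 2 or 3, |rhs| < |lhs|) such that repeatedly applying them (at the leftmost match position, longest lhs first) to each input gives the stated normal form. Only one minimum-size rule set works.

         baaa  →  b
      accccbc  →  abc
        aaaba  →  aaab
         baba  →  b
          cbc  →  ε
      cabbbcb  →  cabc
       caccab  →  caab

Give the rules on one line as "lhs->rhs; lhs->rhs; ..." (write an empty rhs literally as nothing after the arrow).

ba->b; bb->b; cb->c; cc->

  | baaa => baa => ba => b
  | accccbc => accbc => abc
  | aaaba => aaab
  | baba => bba => ba => b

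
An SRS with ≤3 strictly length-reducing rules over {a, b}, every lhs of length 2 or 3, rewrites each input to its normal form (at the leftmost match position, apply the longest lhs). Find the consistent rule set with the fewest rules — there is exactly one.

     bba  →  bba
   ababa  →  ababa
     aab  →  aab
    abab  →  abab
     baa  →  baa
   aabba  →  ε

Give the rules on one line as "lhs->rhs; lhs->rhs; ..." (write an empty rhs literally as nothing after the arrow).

  | bba
  | ababa
  | aab
  | abab

aaa->; abb->a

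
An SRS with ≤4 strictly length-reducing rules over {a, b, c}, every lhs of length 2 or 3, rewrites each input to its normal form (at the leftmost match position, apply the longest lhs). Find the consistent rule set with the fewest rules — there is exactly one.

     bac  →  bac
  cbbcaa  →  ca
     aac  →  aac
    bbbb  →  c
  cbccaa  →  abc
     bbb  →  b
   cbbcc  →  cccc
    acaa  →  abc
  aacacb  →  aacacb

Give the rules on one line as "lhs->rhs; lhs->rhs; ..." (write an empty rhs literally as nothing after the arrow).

  | bac
  | cbbcaa => cccaa => ccbc => ca
  | aac
  | bbbb => bb => c

bb->c; bbb->b; caa->bc; cbc->a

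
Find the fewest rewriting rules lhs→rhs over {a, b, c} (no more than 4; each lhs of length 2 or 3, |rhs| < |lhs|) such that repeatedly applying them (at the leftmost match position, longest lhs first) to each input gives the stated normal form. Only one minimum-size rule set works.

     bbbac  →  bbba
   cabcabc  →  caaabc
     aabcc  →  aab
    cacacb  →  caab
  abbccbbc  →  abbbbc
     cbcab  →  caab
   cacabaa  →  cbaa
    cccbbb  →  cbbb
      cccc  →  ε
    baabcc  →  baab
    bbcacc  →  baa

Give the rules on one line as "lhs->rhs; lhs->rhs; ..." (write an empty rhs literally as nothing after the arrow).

  | bbbac => bbba
  | cabcabc => caaabc
  | aabcc => aab
  | cacacb => caacb => caab

aba->ba; ac->a; bca->aa; cc->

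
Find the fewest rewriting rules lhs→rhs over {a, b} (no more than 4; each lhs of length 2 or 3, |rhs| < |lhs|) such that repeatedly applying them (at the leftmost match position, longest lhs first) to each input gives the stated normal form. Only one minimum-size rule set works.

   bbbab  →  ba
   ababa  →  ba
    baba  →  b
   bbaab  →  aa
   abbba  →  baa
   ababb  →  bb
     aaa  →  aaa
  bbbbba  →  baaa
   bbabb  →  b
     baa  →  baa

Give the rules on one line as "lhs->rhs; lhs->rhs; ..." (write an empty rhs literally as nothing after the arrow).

aab->a; ab->b; aba->; bba->aa

  | bbbab => baab => ba
  | ababa => ba
  | baba => b
  | bbaab => aaab => aa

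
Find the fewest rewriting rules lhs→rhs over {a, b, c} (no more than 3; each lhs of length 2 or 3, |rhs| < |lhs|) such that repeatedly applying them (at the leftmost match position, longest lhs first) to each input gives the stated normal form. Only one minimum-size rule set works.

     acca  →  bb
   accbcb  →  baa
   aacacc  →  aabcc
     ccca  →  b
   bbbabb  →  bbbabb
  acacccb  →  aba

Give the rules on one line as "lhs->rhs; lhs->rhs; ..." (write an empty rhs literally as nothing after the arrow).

  | acca => bca => bb
  | accbcb => bcbcb => bacb => baa
  | aacacc => aabcc
  | ccca => ccb => ca => b

acc->bc; ca->b; cb->a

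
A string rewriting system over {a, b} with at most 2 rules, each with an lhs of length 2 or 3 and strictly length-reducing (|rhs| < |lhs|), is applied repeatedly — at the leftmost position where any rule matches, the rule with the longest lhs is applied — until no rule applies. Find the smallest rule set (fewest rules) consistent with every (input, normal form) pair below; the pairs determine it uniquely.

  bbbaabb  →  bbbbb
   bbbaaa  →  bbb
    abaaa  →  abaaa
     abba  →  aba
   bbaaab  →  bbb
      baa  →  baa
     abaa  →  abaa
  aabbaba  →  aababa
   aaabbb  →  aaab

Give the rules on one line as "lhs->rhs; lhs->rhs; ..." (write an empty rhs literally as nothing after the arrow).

  | bbbaabb => bbbabb => bbbbb
  | bbbaaa => bbbaa => bbba => bbb
  | abaaa
  | abba => aba

abb->ab; bba->bb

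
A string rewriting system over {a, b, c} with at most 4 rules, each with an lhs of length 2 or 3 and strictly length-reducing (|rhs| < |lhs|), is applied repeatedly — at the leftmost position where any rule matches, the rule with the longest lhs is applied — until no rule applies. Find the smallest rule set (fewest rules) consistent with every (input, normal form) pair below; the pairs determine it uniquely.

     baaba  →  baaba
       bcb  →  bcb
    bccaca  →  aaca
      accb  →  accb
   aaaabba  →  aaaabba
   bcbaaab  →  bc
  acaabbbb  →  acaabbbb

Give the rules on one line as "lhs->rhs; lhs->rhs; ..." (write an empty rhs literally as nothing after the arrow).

bcc->a; cba->cb; cbb->c

  | baaba
  | bcb
  | bccaca => aaca
  | accb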